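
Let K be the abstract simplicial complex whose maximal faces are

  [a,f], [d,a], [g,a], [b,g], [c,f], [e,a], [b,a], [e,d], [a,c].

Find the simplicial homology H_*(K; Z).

Order the vertices as a < b < c < d < e < f < g. Listing each simplex with vertices in this order, K has dimension 1 with simplices:

  0-simplices (7): a, b, c, d, e, f, g
  1-simplices (9): ab, ac, ad, ae, af, ag, bg, cf, de

Hence C_0 ≅ Z^7, C_1 ≅ Z^9.

Boundary ∂_1: C_1 → C_0 is given by ∂[p,q] = [q] − [p].
As a 7×9 matrix over Z this has rank 6, with invariant factors (1,1,1,1,1,1).

Now H_k = ker ∂_k / im ∂_{k+1}, so:

  H_0: rank C_0 − rank ∂_1 = 7 − 6 = 1, and the invariant factors of ∂_1 are all 1, so H_0 ≅ Z.
  H_1: rank ker ∂_1 − rank ∂_2 = (9 − 6) − 0 = 3, and there is no ∂_2, so H_1 ≅ Z^3.

H_0 = Z,  H_1 = Z^3.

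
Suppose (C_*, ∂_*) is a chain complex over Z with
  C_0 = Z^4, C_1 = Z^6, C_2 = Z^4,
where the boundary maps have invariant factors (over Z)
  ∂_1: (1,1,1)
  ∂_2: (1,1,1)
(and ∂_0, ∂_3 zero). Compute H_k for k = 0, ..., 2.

H_0 ≅ Z,  H_1 = 0,  H_2 ≅ Z.

H_0: b_0 = 4 − 0 − 3 = 1; torsion from ∂_1 factors > 1: none. So H_0 ≅ Z.
H_1: b_1 = 6 − 3 − 3 = 0; torsion from ∂_2 factors > 1: none. So H_1 ≅ 0.
H_2: b_2 = 4 − 3 − 0 = 1; torsion from ∂_3 factors > 1: none. So H_2 ≅ Z.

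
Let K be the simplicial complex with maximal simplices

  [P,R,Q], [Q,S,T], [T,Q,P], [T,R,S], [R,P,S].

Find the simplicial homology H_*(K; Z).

H_0 ≅ Z,  H_1 ≅ Z,  H_2 = 0.

Take the total order P < Q < R < S < T on the vertex set. Then K (dimension 2) consists of the simplices:

  0-simplices (5): P, Q, R, S, T
  1-simplices (10): PQ, PR, PS, PT, QR, QS, QT, RS, RT, ST
  2-simplices (5): PQR, PQT, PRS, QST, RST

Hence C_0 ≅ Z^5, C_1 ≅ Z^10, C_2 ≅ Z^5.

The boundary map ∂_1: C_1 → C_0 sends each edge [p,q] (with p < q) to q − p. For instance
  ∂RT = T − R.
The resulting 5×10 matrix has rank 4, and its Smith normal form has invariant factors (1,1,1,1).

The boundary map ∂_2: C_2 → C_1 sends each 2-simplex [p,q,r] to [q,r] − [p,r] + [p,q]. For instance
  ∂PQR = QR − PR + PQ,
  ∂RST = ST − RT + RS.
The 10×5 boundary matrix has rank 5 and Smith normal form diag(1,1,1,1,1).

Computing H_k = (kernel of ∂_k) / (image of ∂_{k+1}):

  H_0: rank C_0 − rank ∂_1 = 5 − 4 = 1, and the invariant factors of ∂_1 are all 1, so H_0 = Z.
  H_1: rank ker ∂_1 − rank ∂_2 = (10 − 4) − 5 = 1, and the invariant factors of ∂_2 are all 1, so H_1 = Z.
  H_2: rank ker ∂_2 − rank ∂_3 = (5 − 5) − 0 = 0, and there is no ∂_3, so H_2 = 0.

As a check, the Euler characteristic is 5 − 10 + 5 = 0, which agrees with 1 − 1 + 0 = 0.
(K is a triangulation of the Möbius band.)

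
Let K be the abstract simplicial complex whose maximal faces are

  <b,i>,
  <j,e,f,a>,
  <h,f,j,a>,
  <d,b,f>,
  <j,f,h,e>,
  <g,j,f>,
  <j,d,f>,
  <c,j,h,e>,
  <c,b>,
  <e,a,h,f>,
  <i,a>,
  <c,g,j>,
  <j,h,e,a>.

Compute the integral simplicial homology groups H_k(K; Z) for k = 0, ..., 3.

H_0 ≅ Z,  H_1 ≅ Z^2,  H_2 = 0,  H_3 ≅ Z.

Fix the vertex order a < b < c < d < e < f < g < h < i < j and write every simplex with vertices in increasing order. Then dim K = 3 and the simplices of K are:

  0-simplices (10): a, b, c, d, e, f, g, h, i, j
  1-simplices (23): ae, af, ah, ai, aj, bc, bd, bf, bi, ce, cg, ch, cj, df, dj, ef, eh, ej, fg, fh, fj, gj, hj
  2-simplices (17): aef, aeh, aej, afh, afj, ahj, bdf, ceh, cej, cgj, chj, dfj, efh, efj, ehj, fgj, fhj
  3-simplices (6): aefh, aefj, aehj, afhj, cehj, efhj

so the chain groups are C_0 ≅ Z^10, C_1 ≅ Z^23, C_2 ≅ Z^17, C_3 ≅ Z^6.

Boundary ∂_1: C_1 → C_0 maps an edge to its endpoints' difference, ∂[p,q] = q − p. For instance
  ∂gj = j − g.
The resulting 10×23 matrix has rank 9, and its Smith normal form has invariant factors (1,1,1,1,1,1,1,1,1).

The boundary map ∂_2: C_2 → C_1 acts by ∂[p,q,r] = [q,r] − [p,r] + [p,q]. For instance
  ∂ehj = hj − ej + eh,
  ∂dfj = fj − dj + df.
As a 23×17 matrix over Z this has rank 12, with invariant factors (1,1,1,1,1,1,1,1,1,1,1,1).

Boundary ∂_3: C_3 → C_2 sends each 3-simplex σ to the alternating sum Σ_i (−1)^i (σ with its i-th vertex removed). For instance
  ∂cehj = ehj − chj + cej − ceh,
  ∂aehj = ehj − ahj + aej − aeh.
As a 17×6 matrix over Z this has rank 5, with invariant factors (1,1,1,1,1).

From H_k ≅ ker(∂_k) / im(∂_{k+1}) we obtain:

  H_0: rank C_0 − rank ∂_1 = 10 − 9 = 1, and the invariant factors of ∂_1 are all 1, so H_0 ≅ Z.
  H_1: rank ker ∂_1 − rank ∂_2 = (23 − 9) − 12 = 2, and the invariant factors of ∂_2 are all 1, so H_1 ≅ Z^2.
  H_2: rank ker ∂_2 − rank ∂_3 = (17 − 12) − 5 = 0, and the invariant factors of ∂_3 are all 1, so H_2 ≅ 0.
  H_3: rank ker ∂_3 − rank ∂_4 = (6 − 5) − 0 = 1, and there is no ∂_4, so H_3 ≅ Z.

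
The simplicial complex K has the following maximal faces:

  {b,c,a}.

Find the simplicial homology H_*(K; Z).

Take the total order a < b < c on the vertex set. Then K (dimension 2) consists of the simplices:

  0-simplices (3): a, b, c
  1-simplices (3): ab, ac, bc
  2-simplices (1): abc

so the chain groups are C_0 ≅ Z^3, C_1 ≅ Z^3, C_2 ≅ Z^1.

Boundary ∂_1: C_1 → C_0 maps an edge to its endpoints' difference, ∂[p,q] = q − p. For instance
  ∂bc = c − b.
As a 3×3 matrix over Z this has rank 2, with invariant factors (1,1).

Boundary ∂_2: C_2 → C_1 maps a triangle to the signed sum of its edges. For instance
  ∂abc = bc − ac + ab.
This gives a 3×1 integer matrix of rank 1; reducing to Smith normal form yields diagonal entries (1).

Reading off H_k = ker ∂_k / im ∂_{k+1}:

  H_0: rank C_0 − rank ∂_1 = 3 − 2 = 1, and the invariant factors of ∂_1 are all 1, so H_0 ≅ Z.
  H_1: rank ker ∂_1 − rank ∂_2 = (3 − 2) − 1 = 0, and the invariant factors of ∂_2 are all 1, so H_1 ≅ 0.
  H_2: rank ker ∂_2 − rank ∂_3 = (1 − 1) − 0 = 0, and there is no ∂_3, so H_2 ≅ 0.

As a check, the Euler characteristic is 3 − 3 + 1 = 1, which agrees with 1 − 0 + 0 = 1.

H_0 = Z,  H_1 = 0,  H_2 = 0.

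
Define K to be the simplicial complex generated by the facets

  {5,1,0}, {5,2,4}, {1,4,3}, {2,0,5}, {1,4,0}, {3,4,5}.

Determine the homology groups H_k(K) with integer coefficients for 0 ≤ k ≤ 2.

H_0 ≅ Z,  H_1 ≅ Z,  H_2 = 0.

Take the total order 0 < 1 < 2 < 3 < 4 < 5 on the vertex set. Then K (dimension 2) consists of the simplices:

  0-simplices (6): [0], [1], [2], [3], [4], [5]
  1-simplices (12): [0,1], [0,2], [0,4], [0,5], [1,3], [1,4], [1,5], [2,4], [2,5], [3,4], [3,5], [4,5]
  2-simplices (6): [0,1,4], [0,1,5], [0,2,5], [1,3,4], [2,4,5], [3,4,5]

giving chain groups C_0 ≅ Z^6, C_1 ≅ Z^12, C_2 ≅ Z^6.

∂_1: C_1 → C_0 sends each edge [p,q] (with p < q) to q − p.
The resulting 6×12 matrix has rank 5, and its Smith normal form has invariant factors (1,1,1,1,1).

Boundary ∂_2: C_2 → C_1 maps a triangle to the signed sum of its edges. For instance
  ∂[0,1,4] = [1,4] − [0,4] + [0,1],
  ∂[0,1,5] = [1,5] − [0,5] + [0,1].
The 12×6 boundary matrix has rank 6 and Smith normal form diag(1,1,1,1,1,1).

Computing H_k = (kernel of ∂_k) / (image of ∂_{k+1}):

  H_0: rank C_0 − rank ∂_1 = 6 − 5 = 1, and the invariant factors of ∂_1 are all 1, so H_0 ≅ Z.
  H_1: rank ker ∂_1 − rank ∂_2 = (12 − 5) − 6 = 1, and the invariant factors of ∂_2 are all 1, so H_1 ≅ Z.
  H_2: rank ker ∂_2 − rank ∂_3 = (6 − 6) − 0 = 0, and there is no ∂_3, so H_2 ≅ 0.

As a check, the Euler characteristic is 6 − 12 + 6 = 0, which agrees with 1 − 1 + 0 = 0.
(K is a triangulation of the cylinder S^1 x I.)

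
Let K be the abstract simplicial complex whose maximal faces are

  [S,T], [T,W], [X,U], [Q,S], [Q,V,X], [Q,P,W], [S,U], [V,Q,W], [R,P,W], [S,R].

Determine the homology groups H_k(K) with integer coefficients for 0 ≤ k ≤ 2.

We work with the vertex ordering P < Q < R < S < T < U < V < W < X. The simplices of K, each written with vertices in increasing order, are:

  0-simplices (9): P, Q, R, S, T, U, V, W, X
  1-simplices (15): PQ, PR, PW, QS, QV, QW, QX, RS, RW, ST, SU, TW, UX, VW, VX
  2-simplices (4): PQW, PRW, QVW, QVX

so the chain groups are C_0 ≅ Z^9, C_1 ≅ Z^15, C_2 ≅ Z^4.

Boundary ∂_1: C_1 → C_0 is given by ∂[p,q] = [q] − [p].
This gives a 9×15 integer matrix of rank 8; reducing to Smith normal form yields diagonal entries (1,1,1,1,1,1,1,1).

Boundary ∂_2: C_2 → C_1 sends each 2-simplex [p,q,r] to [q,r] − [p,r] + [p,q]. For instance
  ∂QVW = VW − QW + QV,
  ∂PQW = QW − PW + PQ.
The 15×4 boundary matrix has rank 4 and Smith normal form diag(1,1,1,1).

Reading off H_k = ker ∂_k / im ∂_{k+1}:

  H_0: rank C_0 − rank ∂_1 = 9 − 8 = 1, and the invariant factors of ∂_1 are all 1, so H_0 ≅ Z.
  H_1: rank ker ∂_1 − rank ∂_2 = (15 − 8) − 4 = 3, and the invariant factors of ∂_2 are all 1, so H_1 ≅ Z^3.
  H_2: rank ker ∂_2 − rank ∂_3 = (4 − 4) − 0 = 0, and there is no ∂_3, so H_2 ≅ 0.

H_0 = Z,  H_1 = Z^3,  H_2 = 0.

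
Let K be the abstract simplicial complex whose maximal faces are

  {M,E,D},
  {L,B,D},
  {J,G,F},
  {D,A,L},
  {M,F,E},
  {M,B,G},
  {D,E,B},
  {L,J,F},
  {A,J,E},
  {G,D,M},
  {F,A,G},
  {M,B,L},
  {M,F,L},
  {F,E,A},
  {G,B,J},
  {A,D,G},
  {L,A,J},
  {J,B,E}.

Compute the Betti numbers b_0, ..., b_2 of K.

We work with the vertex ordering A < B < D < E < F < G < J < L < M. The simplices of K, each written with vertices in increasing order, are:

  0-simplices (9): A, B, D, E, F, G, J, L, M
  1-simplices (27): AD, AE, AF, AG, AJ, AL, BD, BE, BG, BJ, BL, BM, DE, DG, DL, DM, EF, EJ, EM, FG, FJ, FL, FM, GJ, GM, JL, LM
  2-simplices (18): ADG, ADL, AEF, AEJ, AFG, AJL, BDE, BDL, BEJ, BGJ, BGM, BLM, DEM, DGM, EFM, FGJ, FJL, FLM

Hence C_0 ≅ Z^9, C_1 ≅ Z^27, C_2 ≅ Z^18.

The boundary map ∂_1: C_1 → C_0 maps an edge to its endpoints' difference, ∂[p,q] = q − p. For instance
  ∂BJ = J − B.
The 9×27 boundary matrix has rank 8 and Smith normal form diag(1,1,1,1,1,1,1,1).

Boundary ∂_2: C_2 → C_1 acts by ∂[p,q,r] = [q,r] − [p,r] + [p,q]. For instance
  ∂BLM = LM − BM + BL,
  ∂BGM = GM − BM + BG.
As a 27×18 matrix over Z this has rank 18, with invariant factors (1,1,1,1,1,1,1,1,1,1,1,1,1,1,1,1,1,2).

Computing H_k = (kernel of ∂_k) / (image of ∂_{k+1}):

  H_0: rank C_0 − rank ∂_1 = 9 − 8 = 1, and the invariant factors of ∂_1 are all 1, so H_0 ≅ Z.
  H_1: rank ker ∂_1 − rank ∂_2 = (27 − 8) − 18 = 1, and ∂_2 has invariant factor 2 > 1, so H_1 ≅ Z × Z/2.
  H_2: rank ker ∂_2 − rank ∂_3 = (18 − 18) − 0 = 0, and there is no ∂_3, so H_2 ≅ 0.

As a check, the Euler characteristic is 9 − 27 + 18 = 0, which agrees with 1 − 1 + 0 = 0.
(K is a triangulation of the Klein bottle.)

Hence the Betti numbers are b_0 = 1, b_1 = 1, b_2 = 0.

b_0 = 1, b_1 = 1, b_2 = 0.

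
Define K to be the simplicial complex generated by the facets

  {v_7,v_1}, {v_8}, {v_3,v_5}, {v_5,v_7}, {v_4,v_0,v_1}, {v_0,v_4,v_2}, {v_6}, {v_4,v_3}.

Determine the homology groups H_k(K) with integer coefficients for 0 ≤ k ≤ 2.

Fix the vertex order v_0 < v_1 < v_2 < v_3 < v_4 < v_5 < v_6 < v_7 < v_8 and write every simplex with vertices in increasing order. Then dim K = 2 and the simplices of K are:

  0-simplices (9): [v_0], [v_1], [v_2], [v_3], [v_4], [v_5], [v_6], [v_7], [v_8]
  1-simplices (9): [v_0,v_1], [v_0,v_2], [v_0,v_4], [v_1,v_4], [v_1,v_7], [v_2,v_4], [v_3,v_4], [v_3,v_5], [v_5,v_7]
  2-simplices (2): [v_0,v_1,v_4], [v_0,v_2,v_4]

so the chain groups are C_0 ≅ Z^9, C_1 ≅ Z^9, C_2 ≅ Z^2.

Boundary ∂_1: C_1 → C_0 maps an edge to its endpoints' difference, ∂[p,q] = q − p.
The 9×9 boundary matrix has rank 6 and Smith normal form diag(1,1,1,1,1,1).

Boundary ∂_2: C_2 → C_1 maps a triangle to the signed sum of its edges. For instance
  ∂[v_0,v_2,v_4] = [v_2,v_4] − [v_0,v_4] + [v_0,v_2],
  ∂[v_0,v_1,v_4] = [v_1,v_4] − [v_0,v_4] + [v_0,v_1].
This gives a 9×2 integer matrix of rank 2; reducing to Smith normal form yields diagonal entries (1,1).

From H_k ≅ ker(∂_k) / im(∂_{k+1}) we obtain:

  H_0: rank C_0 − rank ∂_1 = 9 − 6 = 3, and the invariant factors of ∂_1 are all 1, so H_0 = Z^3.
  H_1: rank ker ∂_1 − rank ∂_2 = (9 − 6) − 2 = 1, and the invariant factors of ∂_2 are all 1, so H_1 = Z.
  H_2: rank ker ∂_2 − rank ∂_3 = (2 − 2) − 0 = 0, and there is no ∂_3, so H_2 = 0.

As a check, the Euler characteristic is 9 − 9 + 2 = 2, which agrees with 3 − 1 + 0 = 2.

H_0 = Z^3,  H_1 = Z,  H_2 = 0.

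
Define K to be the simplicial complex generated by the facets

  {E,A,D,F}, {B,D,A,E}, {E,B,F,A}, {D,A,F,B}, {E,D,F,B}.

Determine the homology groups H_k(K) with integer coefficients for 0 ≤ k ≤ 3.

H_0 ≅ Z,  H_1 = 0,  H_2 = 0,  H_3 ≅ Z.

Take the total order A < B < D < E < F on the vertex set. Then K (dimension 3) consists of the simplices:

  0-simplices (5): A, B, D, E, F
  1-simplices (10): AB, AD, AE, AF, BD, BE, BF, DE, DF, EF
  2-simplices (10): ABD, ABE, ABF, ADE, ADF, AEF, BDE, BDF, BEF, DEF
  3-simplices (5): ABDE, ABDF, ABEF, ADEF, BDEF

Hence C_0 ≅ Z^5, C_1 ≅ Z^10, C_2 ≅ Z^10, C_3 ≅ Z^5.

Boundary ∂_1: C_1 → C_0 sends each edge [p,q] (with p < q) to q − p.
This gives a 5×10 integer matrix of rank 4; reducing to Smith normal form yields diagonal entries (1,1,1,1).

∂_2: C_2 → C_1 sends each 2-simplex [p,q,r] to [q,r] − [p,r] + [p,q]. For instance
  ∂BDE = DE − BE + BD,
  ∂BDF = DF − BF + BD.
As a 10×10 matrix over Z this has rank 6, with invariant factors (1,1,1,1,1,1).

∂_3: C_3 → C_2 sends each 3-simplex σ to the alternating sum Σ_i (−1)^i (σ with its i-th vertex removed). For instance
  ∂BDEF = DEF − BEF + BDF − BDE,
  ∂ABDF = BDF − ADF + ABF − ABD.
The resulting 10×5 matrix has rank 4, and its Smith normal form has invariant factors (1,1,1,1).

Computing H_k = (kernel of ∂_k) / (image of ∂_{k+1}):

  H_0: rank C_0 − rank ∂_1 = 5 − 4 = 1, and the invariant factors of ∂_1 are all 1, so H_0 = Z.
  H_1: rank ker ∂_1 − rank ∂_2 = (10 − 4) − 6 = 0, and the invariant factors of ∂_2 are all 1, so H_1 = 0.
  H_2: rank ker ∂_2 − rank ∂_3 = (10 − 6) − 4 = 0, and the invariant factors of ∂_3 are all 1, so H_2 = 0.
  H_3: rank ker ∂_3 − rank ∂_4 = (5 − 4) − 0 = 1, and there is no ∂_4, so H_3 = Z.

As a check, the Euler characteristic is 5 − 10 + 10 − 5 = 0, which agrees with 1 − 0 + 0 − 1 = 0.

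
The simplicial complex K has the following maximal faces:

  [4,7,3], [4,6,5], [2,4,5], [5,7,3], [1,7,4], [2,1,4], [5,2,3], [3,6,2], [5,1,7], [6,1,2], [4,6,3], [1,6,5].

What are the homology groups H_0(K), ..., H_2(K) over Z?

We work with the vertex ordering 1 < 2 < 3 < 4 < 5 < 6 < 7. The simplices of K, each written with vertices in increasing order, are:

  0-simplices (7): [1], [2], [3], [4], [5], [6], [7]
  1-simplices (18): [1,2], [1,4], [1,5], [1,6], [1,7], [2,3], [2,4], [2,5], [2,6], [3,4], [3,5], [3,6], [3,7], [4,5], [4,6], [4,7], [5,6], [5,7]
  2-simplices (12): [1,2,4], [1,2,6], [1,4,7], [1,5,6], [1,5,7], [2,3,5], [2,3,6], [2,4,5], [3,4,6], [3,4,7], [3,5,7], [4,5,6]

Hence C_0 ≅ Z^7, C_1 ≅ Z^18, C_2 ≅ Z^12.

The boundary map ∂_1: C_1 → C_0 sends each edge [p,q] (with p < q) to q − p.
The 7×18 boundary matrix has rank 6 and Smith normal form diag(1,1,1,1,1,1).

The boundary map ∂_2: C_2 → C_1 maps a triangle to the signed sum of its edges. For instance
  ∂[1,4,7] = [4,7] − [1,7] + [1,4],
  ∂[2,3,5] = [3,5] − [2,5] + [2,3].
This gives a 18×12 integer matrix of rank 12; reducing to Smith normal form yields diagonal entries (1,1,1,1,1,1,1,1,1,1,1,2).

Computing H_k = (kernel of ∂_k) / (image of ∂_{k+1}):

  H_0: rank C_0 − rank ∂_1 = 7 − 6 = 1, and the invariant factors of ∂_1 are all 1, so H_0 = Z.
  H_1: rank ker ∂_1 − rank ∂_2 = (18 − 6) − 12 = 0, and ∂_2 has invariant factor 2 > 1, so H_1 = Z/2.
  H_2: rank ker ∂_2 − rank ∂_3 = (12 − 12) − 0 = 0, and there is no ∂_3, so H_2 = 0.

As a check, the Euler characteristic is 7 − 18 + 12 = 1, which agrees with 1 − 0 + 0 = 1.
(K is a triangulation of the real projective plane RP^2.)

H_0 ≅ Z,  H_1 ≅ Z/2,  H_2 = 0.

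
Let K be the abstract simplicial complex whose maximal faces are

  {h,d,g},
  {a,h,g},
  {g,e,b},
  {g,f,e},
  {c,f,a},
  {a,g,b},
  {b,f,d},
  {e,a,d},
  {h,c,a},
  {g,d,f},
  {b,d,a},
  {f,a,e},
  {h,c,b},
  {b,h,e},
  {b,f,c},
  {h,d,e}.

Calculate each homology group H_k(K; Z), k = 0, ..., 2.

Take the total order a < b < c < d < e < f < g < h on the vertex set. Then K (dimension 2) consists of the simplices:

  0-simplices (8): a, b, c, d, e, f, g, h
  1-simplices (24): ab, ac, ad, ae, af, ag, ah, bc, bd, be, bf, bg, bh, cf, ch, de, df, dg, dh, ef, eg, eh, fg, gh
  2-simplices (16): abd, abg, acf, ach, ade, aef, agh, bcf, bch, bdf, beg, beh, deh, dfg, dgh, efg

so the chain groups are C_0 ≅ Z^8, C_1 ≅ Z^24, C_2 ≅ Z^16.

Boundary ∂_1: C_1 → C_0 sends each edge [p,q] (with p < q) to q − p. For instance
  ∂eh = h − e.
This gives a 8×24 integer matrix of rank 7; reducing to Smith normal form yields diagonal entries (1,1,1,1,1,1,1).

∂_2: C_2 → C_1 acts by ∂[p,q,r] = [q,r] − [p,r] + [p,q]. For instance
  ∂beg = eg − bg + be,
  ∂dfg = fg − dg + df.
As a 24×16 matrix over Z this has rank 15, with invariant factors (1,1,1,1,1,1,1,1,1,1,1,1,1,1,1).

Reading off H_k = ker ∂_k / im ∂_{k+1}:

  H_0: rank C_0 − rank ∂_1 = 8 − 7 = 1, and the invariant factors of ∂_1 are all 1, so H_0 ≅ Z.
  H_1: rank ker ∂_1 − rank ∂_2 = (24 − 7) − 15 = 2, and the invariant factors of ∂_2 are all 1, so H_1 ≅ Z^2.
  H_2: rank ker ∂_2 − rank ∂_3 = (16 − 15) − 0 = 1, and there is no ∂_3, so H_2 ≅ Z.

(K is a triangulation of the torus T^2.)

H_0 = Z,  H_1 = Z^2,  H_2 = Z.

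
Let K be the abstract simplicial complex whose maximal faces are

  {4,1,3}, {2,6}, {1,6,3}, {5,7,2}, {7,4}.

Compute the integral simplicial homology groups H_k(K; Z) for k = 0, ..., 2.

H_0 ≅ Z,  H_1 ≅ Z,  H_2 = 0.

Take the total order 1 < 2 < 3 < 4 < 5 < 6 < 7 on the vertex set. Then K (dimension 2) consists of the simplices:

  0-simplices (7): [1], [2], [3], [4], [5], [6], [7]
  1-simplices (10): [1,3], [1,4], [1,6], [2,5], [2,6], [2,7], [3,4], [3,6], [4,7], [5,7]
  2-simplices (3): [1,3,4], [1,3,6], [2,5,7]

giving chain groups C_0 ≅ Z^7, C_1 ≅ Z^10, C_2 ≅ Z^3.

Boundary ∂_1: C_1 → C_0 sends each edge [p,q] (with p < q) to q − p. For instance
  ∂[1,6] = [6] − [1].
The resulting 7×10 matrix has rank 6, and its Smith normal form has invariant factors (1,1,1,1,1,1).

Boundary ∂_2: C_2 → C_1 sends each 2-simplex [p,q,r] to [q,r] − [p,r] + [p,q]. For instance
  ∂[2,5,7] = [5,7] − [2,7] + [2,5],
  ∂[1,3,6] = [3,6] − [1,6] + [1,3].
The 10×3 boundary matrix has rank 3 and Smith normal form diag(1,1,1).

Computing H_k = (kernel of ∂_k) / (image of ∂_{k+1}):

  H_0: rank C_0 − rank ∂_1 = 7 − 6 = 1, and the invariant factors of ∂_1 are all 1, so H_0 = Z.
  H_1: rank ker ∂_1 − rank ∂_2 = (10 − 6) − 3 = 1, and the invariant factors of ∂_2 are all 1, so H_1 = Z.
  H_2: rank ker ∂_2 − rank ∂_3 = (3 − 3) − 0 = 0, and there is no ∂_3, so H_2 = 0.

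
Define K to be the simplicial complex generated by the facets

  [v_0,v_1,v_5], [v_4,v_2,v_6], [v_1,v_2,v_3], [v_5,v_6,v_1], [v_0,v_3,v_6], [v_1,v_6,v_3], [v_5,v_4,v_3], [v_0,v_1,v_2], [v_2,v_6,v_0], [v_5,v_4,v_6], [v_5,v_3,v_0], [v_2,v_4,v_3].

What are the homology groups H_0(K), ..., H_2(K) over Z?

We work with the vertex ordering v_0 < v_1 < v_2 < v_3 < v_4 < v_5 < v_6. The simplices of K, each written with vertices in increasing order, are:

  0-simplices (7): [v_0], [v_1], [v_2], [v_3], [v_4], [v_5], [v_6]
  1-simplices (18): (18 of them)
  2-simplices (12): (12 of them)

Hence C_0 ≅ Z^7, C_1 ≅ Z^18, C_2 ≅ Z^12.

Boundary ∂_1: C_1 → C_0 maps an edge to its endpoints' difference, ∂[p,q] = q − p. For instance
  ∂[v_4,v_5] = [v_5] − [v_4].
The 7×18 boundary matrix has rank 6 and Smith normal form diag(1,1,1,1,1,1).

∂_2: C_2 → C_1 maps a triangle to the signed sum of its edges. For instance
  ∂[v_0,v_3,v_5] = [v_3,v_5] − [v_0,v_5] + [v_0,v_3],
  ∂[v_1,v_2,v_3] = [v_2,v_3] − [v_1,v_3] + [v_1,v_2].
This gives a 18×12 integer matrix of rank 12; reducing to Smith normal form yields diagonal entries (1,1,1,1,1,1,1,1,1,1,1,2).

Computing H_k = (kernel of ∂_k) / (image of ∂_{k+1}):

  H_0: rank C_0 − rank ∂_1 = 7 − 6 = 1, and the invariant factors of ∂_1 are all 1, so H_0 = Z.
  H_1: rank ker ∂_1 − rank ∂_2 = (18 − 6) − 12 = 0, and ∂_2 has invariant factor 2 > 1, so H_1 = Z/2.
  H_2: rank ker ∂_2 − rank ∂_3 = (12 − 12) − 0 = 0, and there is no ∂_3, so H_2 = 0.

H_0 ≅ Z,  H_1 ≅ Z/2,  H_2 = 0.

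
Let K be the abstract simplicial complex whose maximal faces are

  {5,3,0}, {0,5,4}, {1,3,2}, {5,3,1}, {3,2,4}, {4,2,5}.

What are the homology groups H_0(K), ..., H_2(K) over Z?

H_0 ≅ Z,  H_1 ≅ Z,  H_2 = 0.

Order the vertices as 0 < 1 < 2 < 3 < 4 < 5. Listing each simplex with vertices in this order, K has dimension 2 with simplices:

  0-simplices (6): [0], [1], [2], [3], [4], [5]
  1-simplices (12): [0,3], [0,4], [0,5], [1,2], [1,3], [1,5], [2,3], [2,4], [2,5], [3,4], [3,5], [4,5]
  2-simplices (6): [0,3,5], [0,4,5], [1,2,3], [1,3,5], [2,3,4], [2,4,5]

giving chain groups C_0 ≅ Z^6, C_1 ≅ Z^12, C_2 ≅ Z^6.

∂_1: C_1 → C_0 is given by ∂[p,q] = [q] − [p]. For instance
  ∂[1,3] = [3] − [1].
The resulting 6×12 matrix has rank 5, and its Smith normal form has invariant factors (1,1,1,1,1).

The boundary map ∂_2: C_2 → C_1 maps a triangle to the signed sum of its edges. For instance
  ∂[2,3,4] = [3,4] − [2,4] + [2,3],
  ∂[1,3,5] = [3,5] − [1,5] + [1,3].
As a 12×6 matrix over Z this has rank 6, with invariant factors (1,1,1,1,1,1).

Reading off H_k = ker ∂_k / im ∂_{k+1}:

  H_0: rank C_0 − rank ∂_1 = 6 − 5 = 1, and the invariant factors of ∂_1 are all 1, so H_0 ≅ Z.
  H_1: rank ker ∂_1 − rank ∂_2 = (12 − 5) − 6 = 1, and the invariant factors of ∂_2 are all 1, so H_1 ≅ Z.
  H_2: rank ker ∂_2 − rank ∂_3 = (6 − 6) − 0 = 0, and there is no ∂_3, so H_2 ≅ 0.

As a check, the Euler characteristic is 6 − 12 + 6 = 0, which agrees with 1 − 1 + 0 = 0.
(K is a triangulation of the cylinder S^1 x I.)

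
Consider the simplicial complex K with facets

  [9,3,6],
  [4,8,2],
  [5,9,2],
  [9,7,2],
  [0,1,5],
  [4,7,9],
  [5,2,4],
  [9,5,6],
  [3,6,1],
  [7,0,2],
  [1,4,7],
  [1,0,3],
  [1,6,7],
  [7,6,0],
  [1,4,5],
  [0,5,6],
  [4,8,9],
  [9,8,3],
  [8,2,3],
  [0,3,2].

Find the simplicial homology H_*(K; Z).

Take the total order 0 < 1 < 2 < 3 < 4 < 5 < 6 < 7 < 8 < 9 on the vertex set. Then K (dimension 2) consists of the simplices:

  0-simplices (10): [0], [1], [2], [3], [4], [5], [6], [7], [8], [9]
  1-simplices (30): (30 of them)
  2-simplices (20): (20 of them)

Hence C_0 ≅ Z^10, C_1 ≅ Z^30, C_2 ≅ Z^20.

Boundary ∂_1: C_1 → C_0 maps an edge to its endpoints' difference, ∂[p,q] = q − p.
The 10×30 boundary matrix has rank 9 and Smith normal form diag(1,1,1,1,1,1,1,1,1).

∂_2: C_2 → C_1 sends each 2-simplex [p,q,r] to [q,r] − [p,r] + [p,q]. For instance
  ∂[3,8,9] = [8,9] − [3,9] + [3,8],
  ∂[0,6,7] = [6,7] − [0,7] + [0,6].
The resulting 30×20 matrix has rank 20, and its Smith normal form has invariant factors (1,1,1,1,1,1,1,1,1,1,1,1,1,1,1,1,1,1,1,2).

From H_k ≅ ker(∂_k) / im(∂_{k+1}) we obtain:

  H_0: rank C_0 − rank ∂_1 = 10 − 9 = 1, and the invariant factors of ∂_1 are all 1, so H_0 ≅ Z.
  H_1: rank ker ∂_1 − rank ∂_2 = (30 − 9) − 20 = 1, and ∂_2 has invariant factor 2 > 1, so H_1 ≅ Z ⊕ Z/2.
  H_2: rank ker ∂_2 − rank ∂_3 = (20 − 20) − 0 = 0, and there is no ∂_3, so H_2 ≅ 0.

As a check, the Euler characteristic is 10 − 30 + 20 = 0, which agrees with 1 − 1 + 0 = 0.
(K is a triangulation of the Klein bottle.)

H_0 ≅ Z,  H_1 ≅ Z ⊕ Z/2,  H_2 = 0.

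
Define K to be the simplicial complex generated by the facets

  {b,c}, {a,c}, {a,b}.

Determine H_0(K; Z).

H_0 ≅ Z.

Fix the vertex order a < b < c and write every simplex with vertices in increasing order. Then dim K = 1 and the simplices of K are:

  0-simplices (3): a, b, c
  1-simplices (3): ab, ac, bc

giving chain groups C_0 ≅ Z^3, C_1 ≅ Z^3.

∂_1: C_1 → C_0 maps an edge to its endpoints' difference, ∂[p,q] = q − p. For instance
  ∂ac = c − a.
The resulting 3×3 matrix has rank 2, and its Smith normal form has invariant factors (1,1).

Now H_k = ker ∂_k / im ∂_{k+1}, so:

  H_0: rank C_0 − rank ∂_1 = 3 − 2 = 1, and the invariant factors of ∂_1 are all 1, so H_0 = Z.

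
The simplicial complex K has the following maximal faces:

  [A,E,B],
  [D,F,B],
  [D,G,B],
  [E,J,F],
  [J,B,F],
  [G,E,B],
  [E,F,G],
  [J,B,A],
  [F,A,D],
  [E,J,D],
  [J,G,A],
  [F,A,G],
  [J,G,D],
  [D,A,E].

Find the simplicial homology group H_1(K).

H_1 = Z^2.

Order the vertices as A < B < D < E < F < G < J. Listing each simplex with vertices in this order, K has dimension 2 with simplices:

  0-simplices (7): A, B, D, E, F, G, J
  1-simplices (21): AB, AD, AE, AF, AG, AJ, BD, BE, BF, BG, BJ, DE, DF, DG, DJ, EF, EG, EJ, FG, FJ, GJ
  2-simplices (14): ABE, ABJ, ADE, ADF, AFG, AGJ, BDF, BDG, BEG, BFJ, DEJ, DGJ, EFG, EFJ

giving chain groups C_0 ≅ Z^7, C_1 ≅ Z^21, C_2 ≅ Z^14.

Boundary ∂_1: C_1 → C_0 maps an edge to its endpoints' difference, ∂[p,q] = q − p.
As a 7×21 matrix over Z this has rank 6, with invariant factors (1,1,1,1,1,1).

The boundary map ∂_2: C_2 → C_1 sends each 2-simplex [p,q,r] to [q,r] − [p,r] + [p,q]. For instance
  ∂BEG = EG − BG + BE,
  ∂AGJ = GJ − AJ + AG.
This gives a 21×14 integer matrix of rank 13; reducing to Smith normal form yields diagonal entries (1,1,1,1,1,1,1,1,1,1,1,1,1).

Computing H_k = (kernel of ∂_k) / (image of ∂_{k+1}):

  H_1: rank ker ∂_1 − rank ∂_2 = (21 − 6) − 13 = 2, and the invariant factors of ∂_2 are all 1, so H_1 = Z^2.

(K is a triangulation of the torus T^2.)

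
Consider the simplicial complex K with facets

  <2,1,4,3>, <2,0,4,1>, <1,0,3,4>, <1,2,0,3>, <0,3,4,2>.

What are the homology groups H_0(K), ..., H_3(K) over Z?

H_0 = Z,  H_1 = 0,  H_2 = 0,  H_3 = Z.

We work with the vertex ordering 0 < 1 < 2 < 3 < 4. The simplices of K, each written with vertices in increasing order, are:

  0-simplices (5): [0], [1], [2], [3], [4]
  1-simplices (10): [0,1], [0,2], [0,3], [0,4], [1,2], [1,3], [1,4], [2,3], [2,4], [3,4]
  2-simplices (10): [0,1,2], [0,1,3], [0,1,4], [0,2,3], [0,2,4], [0,3,4], [1,2,3], [1,2,4], [1,3,4], [2,3,4]
  3-simplices (5): [0,1,2,3], [0,1,2,4], [0,1,3,4], [0,2,3,4], [1,2,3,4]

giving chain groups C_0 ≅ Z^5, C_1 ≅ Z^10, C_2 ≅ Z^10, C_3 ≅ Z^5.

∂_1: C_1 → C_0 sends each edge [p,q] (with p < q) to q − p. For instance
  ∂[0,1] = [1] − [0].
As a 5×10 matrix over Z this has rank 4, with invariant factors (1,1,1,1).

The boundary map ∂_2: C_2 → C_1 acts by ∂[p,q,r] = [q,r] − [p,r] + [p,q]. For instance
  ∂[0,2,3] = [2,3] − [0,3] + [0,2],
  ∂[0,1,3] = [1,3] − [0,3] + [0,1].
The resulting 10×10 matrix has rank 6, and its Smith normal form has invariant factors (1,1,1,1,1,1).

The boundary map ∂_3: C_3 → C_2 sends each 3-simplex σ to the alternating sum Σ_i (−1)^i (σ with its i-th vertex removed). For instance
  ∂[0,1,2,3] = [1,2,3] − [0,2,3] + [0,1,3] − [0,1,2],
  ∂[0,1,3,4] = [1,3,4] − [0,3,4] + [0,1,4] − [0,1,3].
The 10×5 boundary matrix has rank 4 and Smith normal form diag(1,1,1,1).

Now H_k = ker ∂_k / im ∂_{k+1}, so:

  H_0: rank C_0 − rank ∂_1 = 5 − 4 = 1, and the invariant factors of ∂_1 are all 1, so H_0 ≅ Z.
  H_1: rank ker ∂_1 − rank ∂_2 = (10 − 4) − 6 = 0, and the invariant factors of ∂_2 are all 1, so H_1 ≅ 0.
  H_2: rank ker ∂_2 − rank ∂_3 = (10 − 6) − 4 = 0, and the invariant factors of ∂_3 are all 1, so H_2 ≅ 0.
  H_3: rank ker ∂_3 − rank ∂_4 = (5 − 4) − 0 = 1, and there is no ∂_4, so H_3 ≅ Z.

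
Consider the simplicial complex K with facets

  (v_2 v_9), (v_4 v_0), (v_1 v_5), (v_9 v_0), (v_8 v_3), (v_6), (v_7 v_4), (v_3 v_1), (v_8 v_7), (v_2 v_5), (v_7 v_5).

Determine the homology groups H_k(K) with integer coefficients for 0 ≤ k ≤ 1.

H_0 = Z^2,  H_1 = Z^2.

Take the total order v_0 < v_1 < v_2 < v_3 < v_4 < v_5 < v_6 < v_7 < v_8 < v_9 on the vertex set. Then K (dimension 1) consists of the simplices:

  0-simplices (10): [v_0], [v_1], [v_2], [v_3], [v_4], [v_5], [v_6], [v_7], [v_8], [v_9]
  1-simplices (10): [v_0,v_4], [v_0,v_9], [v_1,v_3], [v_1,v_5], [v_2,v_5], [v_2,v_9], [v_3,v_8], [v_4,v_7], [v_5,v_7], [v_7,v_8]

Hence C_0 ≅ Z^10, C_1 ≅ Z^10.

Boundary ∂_1: C_1 → C_0 is given by ∂[p,q] = [q] − [p]. For instance
  ∂[v_5,v_7] = [v_7] − [v_5].
The resulting 10×10 matrix has rank 8, and its Smith normal form has invariant factors (1,1,1,1,1,1,1,1).

Computing H_k = (kernel of ∂_k) / (image of ∂_{k+1}):

  H_0: rank C_0 − rank ∂_1 = 10 − 8 = 2, and the invariant factors of ∂_1 are all 1, so H_0 ≅ Z^2.
  H_1: rank ker ∂_1 − rank ∂_2 = (10 − 8) − 0 = 2, and there is no ∂_2, so H_1 ≅ Z^2.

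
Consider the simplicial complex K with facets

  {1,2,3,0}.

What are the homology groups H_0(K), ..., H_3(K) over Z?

H_0 = Z,  H_1 = 0,  H_2 = 0,  H_3 = 0.

Order the vertices as 0 < 1 < 2 < 3. Listing each simplex with vertices in this order, K has dimension 3 with simplices:

  0-simplices (4): [0], [1], [2], [3]
  1-simplices (6): [0,1], [0,2], [0,3], [1,2], [1,3], [2,3]
  2-simplices (4): [0,1,2], [0,1,3], [0,2,3], [1,2,3]
  3-simplices (1): [0,1,2,3]

Hence C_0 ≅ Z^4, C_1 ≅ Z^6, C_2 ≅ Z^4, C_3 ≅ Z^1.

∂_1: C_1 → C_0 maps an edge to its endpoints' difference, ∂[p,q] = q − p. For instance
  ∂[1,3] = [3] − [1].
The resulting 4×6 matrix has rank 3, and its Smith normal form has invariant factors (1,1,1).

The boundary map ∂_2: C_2 → C_1 maps a triangle to the signed sum of its edges. For instance
  ∂[1,2,3] = [2,3] − [1,3] + [1,2],
  ∂[0,2,3] = [2,3] − [0,3] + [0,2].
The resulting 6×4 matrix has rank 3, and its Smith normal form has invariant factors (1,1,1).

Boundary ∂_3: C_3 → C_2 sends each 3-simplex σ to the alternating sum Σ_i (−1)^i (σ with its i-th vertex removed). For instance
  ∂[0,1,2,3] = [1,2,3] − [0,2,3] + [0,1,3] − [0,1,2].
The resulting 4×1 matrix has rank 1, and its Smith normal form has invariant factors (1).

From H_k ≅ ker(∂_k) / im(∂_{k+1}) we obtain:

  H_0: rank C_0 − rank ∂_1 = 4 − 3 = 1, and the invariant factors of ∂_1 are all 1, so H_0 ≅ Z.
  H_1: rank ker ∂_1 − rank ∂_2 = (6 − 3) − 3 = 0, and the invariant factors of ∂_2 are all 1, so H_1 ≅ 0.
  H_2: rank ker ∂_2 − rank ∂_3 = (4 − 3) − 1 = 0, and the invariant factors of ∂_3 are all 1, so H_2 ≅ 0.
  H_3: rank ker ∂_3 − rank ∂_4 = (1 − 1) − 0 = 0, and there is no ∂_4, so H_3 ≅ 0.

As a check, the Euler characteristic is 4 − 6 + 4 − 1 = 1, which agrees with 1 − 0 + 0 − 0 = 1.
(K is a triangulation of the 3-simplex.)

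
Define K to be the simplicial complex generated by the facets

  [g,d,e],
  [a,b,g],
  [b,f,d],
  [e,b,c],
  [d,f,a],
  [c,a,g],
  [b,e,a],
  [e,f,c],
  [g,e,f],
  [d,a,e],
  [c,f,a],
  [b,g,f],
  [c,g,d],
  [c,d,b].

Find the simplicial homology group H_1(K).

Order the vertices as a < b < c < d < e < f < g. Listing each simplex with vertices in this order, K has dimension 2 with simplices:

  0-simplices (7): a, b, c, d, e, f, g
  1-simplices (21): ab, ac, ad, ae, af, ag, bc, bd, be, bf, bg, cd, ce, cf, cg, de, df, dg, ef, eg, fg
  2-simplices (14): abe, abg, acf, acg, ade, adf, bcd, bce, bdf, bfg, cdg, cef, deg, efg

so the chain groups are C_0 ≅ Z^7, C_1 ≅ Z^21, C_2 ≅ Z^14.

∂_1: C_1 → C_0 is given by ∂[p,q] = [q] − [p].
The resulting 7×21 matrix has rank 6, and its Smith normal form has invariant factors (1,1,1,1,1,1).

The boundary map ∂_2: C_2 → C_1 acts by ∂[p,q,r] = [q,r] − [p,r] + [p,q]. For instance
  ∂cef = ef − cf + ce,
  ∂deg = eg − dg + de.
The 21×14 boundary matrix has rank 13 and Smith normal form diag(1,1,1,1,1,1,1,1,1,1,1,1,1).

From H_k ≅ ker(∂_k) / im(∂_{k+1}) we obtain:

  H_1: rank ker ∂_1 − rank ∂_2 = (21 − 6) − 13 = 2, and the invariant factors of ∂_2 are all 1, so H_1 ≅ Z^2.

H_1 = Z^2.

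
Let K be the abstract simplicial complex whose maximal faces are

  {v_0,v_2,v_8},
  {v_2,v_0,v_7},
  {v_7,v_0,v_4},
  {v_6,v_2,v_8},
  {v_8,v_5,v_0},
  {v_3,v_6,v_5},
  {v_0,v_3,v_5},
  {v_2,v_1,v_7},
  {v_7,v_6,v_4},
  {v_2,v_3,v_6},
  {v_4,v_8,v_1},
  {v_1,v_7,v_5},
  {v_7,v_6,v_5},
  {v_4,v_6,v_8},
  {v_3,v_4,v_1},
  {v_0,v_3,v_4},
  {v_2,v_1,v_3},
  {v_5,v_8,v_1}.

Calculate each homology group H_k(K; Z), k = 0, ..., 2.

K has 9 vertices, 27 edges, 18 triangles.
rank ∂_0 = 0, rank ∂_1 = 8 ⇒ b_0 = 9 − 0 − 8 = 1; all invariant factors of ∂_1 are 1 so no torsion. So H_0 = Z.
rank ∂_1 = 8, rank ∂_2 = 17 ⇒ b_1 = 27 − 8 − 17 = 2; all invariant factors of ∂_2 are 1 so no torsion. So H_1 = Z^2.
rank ∂_2 = 17, rank ∂_3 = 0 ⇒ b_2 = 18 − 17 − 0 = 1. So H_2 = Z.

H_0 ≅ Z,  H_1 ≅ Z^2,  H_2 ≅ Z.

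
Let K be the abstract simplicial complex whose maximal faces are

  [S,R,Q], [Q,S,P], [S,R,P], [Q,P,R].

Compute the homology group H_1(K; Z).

H_1 ≅ 0.

Take the total order P < Q < R < S on the vertex set. Then K (dimension 2) consists of the simplices:

  0-simplices (4): P, Q, R, S
  1-simplices (6): PQ, PR, PS, QR, QS, RS
  2-simplices (4): PQR, PQS, PRS, QRS

Hence C_0 ≅ Z^4, C_1 ≅ Z^6, C_2 ≅ Z^4.

∂_1: C_1 → C_0 is given by ∂[p,q] = [q] − [p].
The resulting 4×6 matrix has rank 3, and its Smith normal form has invariant factors (1,1,1).

∂_2: C_2 → C_1 sends each 2-simplex [p,q,r] to [q,r] − [p,r] + [p,q]. For instance
  ∂QRS = RS − QS + QR,
  ∂PQR = QR − PR + PQ.
As a 6×4 matrix over Z this has rank 3, with invariant factors (1,1,1).

Reading off H_k = ker ∂_k / im ∂_{k+1}:

  H_1: rank ker ∂_1 − rank ∂_2 = (6 − 3) − 3 = 0, and the invariant factors of ∂_2 are all 1, so H_1 = 0.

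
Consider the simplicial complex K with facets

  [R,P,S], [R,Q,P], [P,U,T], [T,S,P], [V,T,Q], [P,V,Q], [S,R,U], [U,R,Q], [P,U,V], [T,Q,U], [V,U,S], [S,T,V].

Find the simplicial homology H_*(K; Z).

H_0 = Z,  H_1 = Z_2,  H_2 = 0.

Order the vertices as P < Q < R < S < T < U < V. Listing each simplex with vertices in this order, K has dimension 2 with simplices:

  0-simplices (7): P, Q, R, S, T, U, V
  1-simplices (18): PQ, PR, PS, PT, PU, PV, QR, QT, QU, QV, RS, RU, ST, SU, SV, TU, TV, UV
  2-simplices (12): PQR, PQV, PRS, PST, PTU, PUV, QRU, QTU, QTV, RSU, STV, SUV

Hence C_0 ≅ Z^7, C_1 ≅ Z^18, C_2 ≅ Z^12.

Boundary ∂_1: C_1 → C_0 maps an edge to its endpoints' difference, ∂[p,q] = q − p. For instance
  ∂UV = V − U.
This gives a 7×18 integer matrix of rank 6; reducing to Smith normal form yields diagonal entries (1,1,1,1,1,1).

The boundary map ∂_2: C_2 → C_1 acts by ∂[p,q,r] = [q,r] − [p,r] + [p,q]. For instance
  ∂PQR = QR − PR + PQ,
  ∂PTU = TU − PU + PT.
The 18×12 boundary matrix has rank 12 and Smith normal form diag(1,1,1,1,1,1,1,1,1,1,1,2).

Reading off H_k = ker ∂_k / im ∂_{k+1}:

  H_0: rank C_0 − rank ∂_1 = 7 − 6 = 1, and the invariant factors of ∂_1 are all 1, so H_0 = Z.
  H_1: rank ker ∂_1 − rank ∂_2 = (18 − 6) − 12 = 0, and ∂_2 has invariant factor 2 > 1, so H_1 = Z_2.
  H_2: rank ker ∂_2 − rank ∂_3 = (12 − 12) − 0 = 0, and there is no ∂_3, so H_2 = 0.

(K is a triangulation of the real projective plane RP^2.)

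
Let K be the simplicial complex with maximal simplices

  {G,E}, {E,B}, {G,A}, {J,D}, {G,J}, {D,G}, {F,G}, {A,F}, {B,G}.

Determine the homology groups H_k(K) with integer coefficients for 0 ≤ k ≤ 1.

Order the vertices as A < B < D < E < F < G < J. Listing each simplex with vertices in this order, K has dimension 1 with simplices:

  0-simplices (7): A, B, D, E, F, G, J
  1-simplices (9): AF, AG, BE, BG, DG, DJ, EG, FG, GJ

so the chain groups are C_0 ≅ Z^7, C_1 ≅ Z^9.

Boundary ∂_1: C_1 → C_0 maps an edge to its endpoints' difference, ∂[p,q] = q − p. For instance
  ∂AG = G − A.
This gives a 7×9 integer matrix of rank 6; reducing to Smith normal form yields diagonal entries (1,1,1,1,1,1).

Reading off H_k = ker ∂_k / im ∂_{k+1}:

  H_0: rank C_0 − rank ∂_1 = 7 − 6 = 1, and the invariant factors of ∂_1 are all 1, so H_0 = Z.
  H_1: rank ker ∂_1 − rank ∂_2 = (9 − 6) − 0 = 3, and there is no ∂_2, so H_1 = Z^3.

(K is a triangulation of a wedge of 3 circles.)

H_0 ≅ Z,  H_1 ≅ Z^3.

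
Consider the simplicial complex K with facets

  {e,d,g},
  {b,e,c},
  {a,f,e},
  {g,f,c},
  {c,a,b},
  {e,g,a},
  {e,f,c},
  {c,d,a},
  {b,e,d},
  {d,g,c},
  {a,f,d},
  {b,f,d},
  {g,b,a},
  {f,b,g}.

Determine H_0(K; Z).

H_0 ≅ Z.

We work with the vertex ordering a < b < c < d < e < f < g. The simplices of K, each written with vertices in increasing order, are:

  0-simplices (7): a, b, c, d, e, f, g
  1-simplices (21): ab, ac, ad, ae, af, ag, bc, bd, be, bf, bg, cd, ce, cf, cg, de, df, dg, ef, eg, fg
  2-simplices (14): abc, abg, acd, adf, aef, aeg, bce, bde, bdf, bfg, cdg, cef, cfg, deg

giving chain groups C_0 ≅ Z^7, C_1 ≅ Z^21, C_2 ≅ Z^14.

The boundary map ∂_1: C_1 → C_0 is given by ∂[p,q] = [q] − [p]. For instance
  ∂cg = g − c.
As a 7×21 matrix over Z this has rank 6, with invariant factors (1,1,1,1,1,1).

Boundary ∂_2: C_2 → C_1 sends each 2-simplex [p,q,r] to [q,r] − [p,r] + [p,q]. For instance
  ∂adf = df − af + ad,
  ∂cef = ef − cf + ce.
The resulting 21×14 matrix has rank 13, and its Smith normal form has invariant factors (1,1,1,1,1,1,1,1,1,1,1,1,1).

From H_k ≅ ker(∂_k) / im(∂_{k+1}) we obtain:

  H_0: rank C_0 − rank ∂_1 = 7 − 6 = 1, and the invariant factors of ∂_1 are all 1, so H_0 ≅ Z.

(K is a triangulation of the torus T^2.)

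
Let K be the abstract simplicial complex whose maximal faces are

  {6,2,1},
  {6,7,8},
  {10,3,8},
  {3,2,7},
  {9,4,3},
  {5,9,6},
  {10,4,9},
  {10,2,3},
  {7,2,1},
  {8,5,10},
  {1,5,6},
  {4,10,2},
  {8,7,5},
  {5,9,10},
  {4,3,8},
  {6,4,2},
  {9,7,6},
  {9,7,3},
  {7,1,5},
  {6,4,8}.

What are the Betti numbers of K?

b_0 = 1, b_1 = 1, b_2 = 0.

Order the vertices as 1 < 2 < 3 < 4 < 5 < 6 < 7 < 8 < 9 < 10. Listing each simplex with vertices in this order, K has dimension 2 with simplices:

  0-simplices (10): [1], [2], [3], [4], [5], [6], [7], [8], [9], [10]
  1-simplices (30): (30 of them)
  2-simplices (20): (20 of them)

Hence C_0 ≅ Z^10, C_1 ≅ Z^30, C_2 ≅ Z^20.

Boundary ∂_1: C_1 → C_0 is given by ∂[p,q] = [q] − [p]. For instance
  ∂[6,8] = [8] − [6].
This gives a 10×30 integer matrix of rank 9; reducing to Smith normal form yields diagonal entries (1,1,1,1,1,1,1,1,1).

The boundary map ∂_2: C_2 → C_1 acts by ∂[p,q,r] = [q,r] − [p,r] + [p,q]. For instance
  ∂[5,9,10] = [9,10] − [5,10] + [5,9],
  ∂[3,4,9] = [4,9] − [3,9] + [3,4].
This gives a 30×20 integer matrix of rank 20; reducing to Smith normal form yields diagonal entries (1,1,1,1,1,1,1,1,1,1,1,1,1,1,1,1,1,1,1,2).

From H_k ≅ ker(∂_k) / im(∂_{k+1}) we obtain:

  H_0: rank C_0 − rank ∂_1 = 10 − 9 = 1, and the invariant factors of ∂_1 are all 1, so H_0 = Z.
  H_1: rank ker ∂_1 − rank ∂_2 = (30 − 9) − 20 = 1, and ∂_2 has invariant factor 2 > 1, so H_1 = Z ⊕ Z/2Z.
  H_2: rank ker ∂_2 − rank ∂_3 = (20 − 20) − 0 = 0, and there is no ∂_3, so H_2 = 0.

As a check, the Euler characteristic is 10 − 30 + 20 = 0, which agrees with 1 − 1 + 0 = 0.

Hence the Betti numbers are b_0 = 1, b_1 = 1, b_2 = 0.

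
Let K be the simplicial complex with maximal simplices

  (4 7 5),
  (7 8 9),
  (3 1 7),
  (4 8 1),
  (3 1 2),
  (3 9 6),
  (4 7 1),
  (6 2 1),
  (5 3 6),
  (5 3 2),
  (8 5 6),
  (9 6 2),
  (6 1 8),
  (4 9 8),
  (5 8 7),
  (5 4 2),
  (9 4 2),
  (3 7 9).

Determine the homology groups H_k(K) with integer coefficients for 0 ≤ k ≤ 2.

We work with the vertex ordering 1 < 2 < 3 < 4 < 5 < 6 < 7 < 8 < 9. The simplices of K, each written with vertices in increasing order, are:

  0-simplices (9): [1], [2], [3], [4], [5], [6], [7], [8], [9]
  1-simplices (27): (27 of them)
  2-simplices (18): [1,2,3], [1,2,6], [1,3,7], [1,4,7], [1,4,8], [1,6,8], [2,3,5], [2,4,5], [2,4,9], [2,6,9], [3,5,6], [3,6,9], [3,7,9], [4,5,7], [4,8,9], [5,6,8], [5,7,8], [7,8,9]

so the chain groups are C_0 ≅ Z^9, C_1 ≅ Z^27, C_2 ≅ Z^18.

The boundary map ∂_1: C_1 → C_0 maps an edge to its endpoints' difference, ∂[p,q] = q − p. For instance
  ∂[1,3] = [3] − [1].
The 9×27 boundary matrix has rank 8 and Smith normal form diag(1,1,1,1,1,1,1,1).

∂_2: C_2 → C_1 maps a triangle to the signed sum of its edges. For instance
  ∂[1,2,3] = [2,3] − [1,3] + [1,2],
  ∂[1,4,8] = [4,8] − [1,8] + [1,4].
As a 27×18 matrix over Z this has rank 18, with invariant factors (1,1,1,1,1,1,1,1,1,1,1,1,1,1,1,1,1,2).

Now H_k = ker ∂_k / im ∂_{k+1}, so:

  H_0: rank C_0 − rank ∂_1 = 9 − 8 = 1, and the invariant factors of ∂_1 are all 1, so H_0 = Z.
  H_1: rank ker ∂_1 − rank ∂_2 = (27 − 8) − 18 = 1, and ∂_2 has invariant factor 2 > 1, so H_1 = Z ⊕ Z/2Z.
  H_2: rank ker ∂_2 − rank ∂_3 = (18 − 18) − 0 = 0, and there is no ∂_3, so H_2 = 0.

H_0 ≅ Z,  H_1 ≅ Z ⊕ Z/2Z,  H_2 = 0.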